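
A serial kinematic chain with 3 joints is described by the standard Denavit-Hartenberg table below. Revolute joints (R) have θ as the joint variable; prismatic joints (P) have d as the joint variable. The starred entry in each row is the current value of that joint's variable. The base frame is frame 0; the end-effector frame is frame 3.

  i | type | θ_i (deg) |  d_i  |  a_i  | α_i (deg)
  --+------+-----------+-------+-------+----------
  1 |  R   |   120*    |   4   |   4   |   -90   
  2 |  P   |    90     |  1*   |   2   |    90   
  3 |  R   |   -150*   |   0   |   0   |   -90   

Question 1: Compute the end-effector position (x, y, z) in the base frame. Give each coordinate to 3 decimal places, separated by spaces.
after link 1: o_1 = (-2.0000, 3.4641, 4.0000)
after link 2: o_2 = (-2.8660, 2.9641, 2.0000)
after link 3: o_3 = (-2.8660, 2.9641, 2.0000)

-2.866 2.964 2.000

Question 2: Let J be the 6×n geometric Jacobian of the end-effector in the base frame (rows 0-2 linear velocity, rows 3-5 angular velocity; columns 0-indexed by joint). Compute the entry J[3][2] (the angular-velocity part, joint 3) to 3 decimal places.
-0.500

axis z_2 = (-0.5000,0.8660,0.0000); lever o_n−o_2 = (0.0000,0.0000,0.0000)
cross product → J_v[:, 2] = (0.0000,0.0000,-0.0000)
J_ω[:, 2] = z_2
entry J[3][2] = -0.5000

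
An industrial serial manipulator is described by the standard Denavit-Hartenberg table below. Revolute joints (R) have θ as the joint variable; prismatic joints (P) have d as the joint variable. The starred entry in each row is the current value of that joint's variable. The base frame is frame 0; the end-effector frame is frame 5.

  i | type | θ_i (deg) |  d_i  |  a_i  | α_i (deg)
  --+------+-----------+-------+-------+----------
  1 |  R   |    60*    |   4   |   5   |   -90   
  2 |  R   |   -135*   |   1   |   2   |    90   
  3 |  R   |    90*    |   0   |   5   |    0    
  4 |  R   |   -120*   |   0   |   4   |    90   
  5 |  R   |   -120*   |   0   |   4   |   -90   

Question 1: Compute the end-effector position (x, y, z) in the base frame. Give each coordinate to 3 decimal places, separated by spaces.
after link 1: o_1 = (2.5000, 4.3301, 4.0000)
after link 2: o_2 = (0.9269, 3.6054, 5.4142)
after link 3: o_3 = (-3.4033, 6.1054, 5.4142)
after link 4: o_4 = (-2.8960, 2.9841, 7.8637)
after link 5: o_5 = (-1.9249, 6.6660, 9.0884)

-1.925 6.666 9.088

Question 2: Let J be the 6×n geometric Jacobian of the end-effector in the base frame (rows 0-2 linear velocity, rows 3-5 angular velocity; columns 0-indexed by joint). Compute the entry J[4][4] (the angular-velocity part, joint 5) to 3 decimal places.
axis z_4 = (0.9268,-0.1268,-0.3536); lever o_n−o_4 = (0.9711,3.6820,1.2247)
cross product → J_v[:, 4] = (1.1464,-1.4784,3.5355)
J_ω[:, 4] = z_4
entry J[4][4] = -0.1268

-0.127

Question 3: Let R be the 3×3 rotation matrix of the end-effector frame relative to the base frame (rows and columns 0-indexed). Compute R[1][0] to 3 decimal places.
0.920

End-effector x-axis (col 0 of R) = (0.2428,0.9205,0.3062)
R[1][0] = 0.9205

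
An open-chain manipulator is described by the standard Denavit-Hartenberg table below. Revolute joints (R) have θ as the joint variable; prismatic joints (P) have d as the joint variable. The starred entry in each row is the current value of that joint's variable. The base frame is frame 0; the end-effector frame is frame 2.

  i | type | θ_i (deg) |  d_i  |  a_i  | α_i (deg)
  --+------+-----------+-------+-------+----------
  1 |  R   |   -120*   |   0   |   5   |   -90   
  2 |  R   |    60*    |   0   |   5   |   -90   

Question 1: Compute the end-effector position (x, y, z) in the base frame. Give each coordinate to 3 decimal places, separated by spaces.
after link 1: o_1 = (-2.5000, -4.3301, 0.0000)
after link 2: o_2 = (-3.7500, -6.4952, -4.3301)

-3.750 -6.495 -4.330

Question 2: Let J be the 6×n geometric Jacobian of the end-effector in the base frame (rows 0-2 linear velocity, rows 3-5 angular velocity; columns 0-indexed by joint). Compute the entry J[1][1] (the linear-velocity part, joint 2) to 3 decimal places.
axis z_1 = (0.8660,-0.5000,0.0000); lever o_n−o_1 = (-1.2500,-2.1651,-4.3301)
cross product → J_v[:, 1] = (2.1651,3.7500,-2.5000)
J_ω[:, 1] = z_1
entry J[1][1] = 3.7500

3.750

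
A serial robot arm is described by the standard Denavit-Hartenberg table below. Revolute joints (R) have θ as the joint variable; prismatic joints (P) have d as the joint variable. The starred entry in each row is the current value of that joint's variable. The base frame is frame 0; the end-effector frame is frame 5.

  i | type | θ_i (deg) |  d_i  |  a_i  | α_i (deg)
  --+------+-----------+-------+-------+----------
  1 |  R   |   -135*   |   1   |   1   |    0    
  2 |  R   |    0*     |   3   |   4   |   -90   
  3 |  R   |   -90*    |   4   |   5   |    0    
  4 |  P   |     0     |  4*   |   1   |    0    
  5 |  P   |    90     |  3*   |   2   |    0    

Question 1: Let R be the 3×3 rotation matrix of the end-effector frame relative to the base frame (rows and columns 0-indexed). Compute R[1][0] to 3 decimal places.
-0.707

End-effector x-axis (col 0 of R) = (-0.7071,-0.7071,0.0000)
R[1][0] = -0.7071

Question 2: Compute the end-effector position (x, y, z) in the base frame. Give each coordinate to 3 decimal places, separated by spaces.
after link 1: o_1 = (-0.7071, -0.7071, 1.0000)
after link 2: o_2 = (-3.5355, -3.5355, 4.0000)
after link 3: o_3 = (-0.7071, -6.3640, 9.0000)
after link 4: o_4 = (2.1213, -9.1924, 10.0000)
after link 5: o_5 = (2.8284, -12.7279, 10.0000)

2.828 -12.728 10.000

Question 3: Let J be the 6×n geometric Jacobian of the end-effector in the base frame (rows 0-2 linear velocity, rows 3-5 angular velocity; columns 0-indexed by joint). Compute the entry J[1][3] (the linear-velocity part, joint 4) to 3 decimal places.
-0.707

prismatic axis z_3 = (0.7071,-0.7071,0.0000)
J_v[:, 3] = z_3; J_ω[:, 3] = (0,0,0)
entry J[1][3] = -0.7071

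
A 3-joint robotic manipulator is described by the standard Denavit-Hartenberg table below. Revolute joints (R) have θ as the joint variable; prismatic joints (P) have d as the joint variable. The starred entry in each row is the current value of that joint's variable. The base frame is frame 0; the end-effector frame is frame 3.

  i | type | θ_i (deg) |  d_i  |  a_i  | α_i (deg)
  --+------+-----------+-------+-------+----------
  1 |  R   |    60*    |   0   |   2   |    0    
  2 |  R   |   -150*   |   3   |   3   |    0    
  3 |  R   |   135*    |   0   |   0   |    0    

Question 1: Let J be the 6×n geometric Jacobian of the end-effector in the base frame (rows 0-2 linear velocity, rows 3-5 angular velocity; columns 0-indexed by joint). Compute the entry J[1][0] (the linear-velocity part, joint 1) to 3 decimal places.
1.000

axis z_0 = ẑ; lever o_n−o_0 = (1.0000,-1.2679,3.0000)
cross product → J_v[:, 0] = (1.2679,1.0000,-0.0000)
J_ω[:, 0] = z_0
entry J[1][0] = 1.0000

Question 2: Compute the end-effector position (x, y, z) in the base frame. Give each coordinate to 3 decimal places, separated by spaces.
1.000 -1.268 3.000

after link 1: o_1 = (1.0000, 1.7321, 0.0000)
after link 2: o_2 = (1.0000, -1.2679, 3.0000)
after link 3: o_3 = (1.0000, -1.2679, 3.0000)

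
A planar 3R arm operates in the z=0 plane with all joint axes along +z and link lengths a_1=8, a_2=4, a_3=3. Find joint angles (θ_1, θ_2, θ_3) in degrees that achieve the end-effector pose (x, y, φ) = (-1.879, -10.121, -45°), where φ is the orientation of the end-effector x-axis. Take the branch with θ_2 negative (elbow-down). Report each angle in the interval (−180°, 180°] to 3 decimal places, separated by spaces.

wrist centre = target − a_3·(cos φ, sin φ) = (-4.0003, -7.9997)
cos θ_2 = (79.9974−8²−4²)/(2·8·4) = -0.0000; θ_2 = -90.0023° (elbow-down)
β = atan2(-7.9997,-4.0003) = -116.5678°; ψ = atan2(-4.0000,7.9998) = -26.5655°
θ_1 = β − ψ = -90.0023°
θ_3 = φ − θ_1 − θ_2 = 135.0046° (wrapped to (-180°,180°])

-90.002 -90.002 135.005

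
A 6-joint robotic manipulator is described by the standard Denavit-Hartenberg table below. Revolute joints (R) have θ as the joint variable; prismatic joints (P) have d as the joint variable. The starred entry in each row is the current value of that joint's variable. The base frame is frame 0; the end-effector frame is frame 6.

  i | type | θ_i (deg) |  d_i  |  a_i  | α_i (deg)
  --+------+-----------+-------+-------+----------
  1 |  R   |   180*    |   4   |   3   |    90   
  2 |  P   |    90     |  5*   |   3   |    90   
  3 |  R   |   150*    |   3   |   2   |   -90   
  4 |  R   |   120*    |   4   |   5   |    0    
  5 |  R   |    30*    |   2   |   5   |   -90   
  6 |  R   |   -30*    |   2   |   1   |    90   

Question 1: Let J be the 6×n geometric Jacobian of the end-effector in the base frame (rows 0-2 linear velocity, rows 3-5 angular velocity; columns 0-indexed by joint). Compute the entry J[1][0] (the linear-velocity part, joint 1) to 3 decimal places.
axis z_0 = ẑ; lever o_n−o_0 = (-0.4689,-3.9192,9.4486)
cross product → J_v[:, 0] = (3.9192,-0.4689,0.0000)
J_ω[:, 0] = z_0
entry J[1][0] = -0.4689

-0.469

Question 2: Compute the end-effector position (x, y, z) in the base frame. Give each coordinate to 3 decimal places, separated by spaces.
after link 1: o_1 = (-3.0000, 0.0000, 4.0000)
after link 2: o_2 = (-3.0000, 5.0000, 7.0000)
after link 3: o_3 = (-6.0000, 6.0000, 5.2679)
after link 4: o_4 = (-1.6699, 1.2859, 5.4330)
after link 5: o_5 = (0.8301, -2.6112, 8.1830)
after link 6: o_6 = (-0.4689, -3.9192, 9.4486)

-0.469 -3.919 9.449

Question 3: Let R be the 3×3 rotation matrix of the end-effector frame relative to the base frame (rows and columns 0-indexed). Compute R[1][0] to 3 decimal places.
End-effector x-axis (col 0 of R) = (0.4330,-0.8080,0.3995)
R[1][0] = -0.8080

-0.808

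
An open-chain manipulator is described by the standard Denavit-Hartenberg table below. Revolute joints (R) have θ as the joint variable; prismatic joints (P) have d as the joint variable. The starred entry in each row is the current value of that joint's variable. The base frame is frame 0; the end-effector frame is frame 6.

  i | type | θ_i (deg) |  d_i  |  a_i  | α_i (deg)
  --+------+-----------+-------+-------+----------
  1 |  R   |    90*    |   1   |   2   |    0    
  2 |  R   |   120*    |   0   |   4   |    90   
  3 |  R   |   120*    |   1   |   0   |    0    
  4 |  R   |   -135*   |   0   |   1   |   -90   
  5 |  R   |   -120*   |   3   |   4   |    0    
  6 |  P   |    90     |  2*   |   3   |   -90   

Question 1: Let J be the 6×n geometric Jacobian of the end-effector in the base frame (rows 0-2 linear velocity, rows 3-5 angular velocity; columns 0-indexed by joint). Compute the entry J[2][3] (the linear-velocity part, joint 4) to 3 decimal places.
axis z_3 = (-0.5000,0.8660,0.0000); lever o_n−o_3 = (-4.9396,2.8802,4.4160)
cross product → J_v[:, 3] = (3.8244,2.2080,2.8377)
J_ω[:, 3] = z_3
entry J[2][3] = 2.8377

2.838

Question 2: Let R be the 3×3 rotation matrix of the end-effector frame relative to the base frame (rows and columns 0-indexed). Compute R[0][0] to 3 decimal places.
-0.974

End-effector x-axis (col 0 of R) = (-0.9744,0.0148,-0.2241)
R[0][0] = -0.9744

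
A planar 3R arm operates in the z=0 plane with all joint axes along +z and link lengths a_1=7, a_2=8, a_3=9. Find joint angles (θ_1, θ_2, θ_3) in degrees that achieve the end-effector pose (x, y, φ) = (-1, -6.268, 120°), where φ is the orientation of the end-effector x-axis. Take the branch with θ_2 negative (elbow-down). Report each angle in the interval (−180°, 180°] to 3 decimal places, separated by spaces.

wrist centre = target − a_3·(cos φ, sin φ) = (3.5000, -14.0622)
cos θ_2 = (209.9963−7²−8²)/(2·7·8) = 0.8660; θ_2 = -29.9985° (elbow-down)
β = atan2(-14.0622,3.5000) = -76.0234°; ψ = atan2(-3.9998,13.9283) = -16.0226°
θ_1 = β − ψ = -60.0008°
θ_3 = φ − θ_1 − θ_2 = -150.0006° (wrapped to (-180°,180°])

-60.001 -29.999 -150.001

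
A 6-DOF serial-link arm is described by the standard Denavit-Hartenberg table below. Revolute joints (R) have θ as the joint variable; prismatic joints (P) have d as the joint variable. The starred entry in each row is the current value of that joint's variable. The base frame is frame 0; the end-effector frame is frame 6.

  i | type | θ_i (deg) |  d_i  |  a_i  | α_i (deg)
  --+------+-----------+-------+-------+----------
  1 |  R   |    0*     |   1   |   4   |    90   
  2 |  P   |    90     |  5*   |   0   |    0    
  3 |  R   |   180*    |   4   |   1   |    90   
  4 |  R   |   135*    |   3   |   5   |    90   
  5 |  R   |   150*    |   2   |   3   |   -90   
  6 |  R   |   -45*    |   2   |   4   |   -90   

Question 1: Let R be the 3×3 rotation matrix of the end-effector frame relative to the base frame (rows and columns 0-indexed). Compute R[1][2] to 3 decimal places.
End-effector z-axis (col 2 of R) = (-0.3536,0.9330,0.0670)
R[1][2] = 0.9330

0.933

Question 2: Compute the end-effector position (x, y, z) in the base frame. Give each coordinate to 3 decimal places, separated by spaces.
after link 1: o_1 = (4.0000, 0.0000, 1.0000)
after link 2: o_2 = (4.0000, -5.0000, 1.0000)
after link 3: o_3 = (4.0000, -9.0000, 0.0000)
after link 4: o_4 = (1.0000, -12.5355, 3.5355)
after link 5: o_5 = (-0.5000, -12.1126, 0.2842)
after link 6: o_6 = (-0.1822, -11.6735, -4.1550)

-0.182 -11.673 -4.155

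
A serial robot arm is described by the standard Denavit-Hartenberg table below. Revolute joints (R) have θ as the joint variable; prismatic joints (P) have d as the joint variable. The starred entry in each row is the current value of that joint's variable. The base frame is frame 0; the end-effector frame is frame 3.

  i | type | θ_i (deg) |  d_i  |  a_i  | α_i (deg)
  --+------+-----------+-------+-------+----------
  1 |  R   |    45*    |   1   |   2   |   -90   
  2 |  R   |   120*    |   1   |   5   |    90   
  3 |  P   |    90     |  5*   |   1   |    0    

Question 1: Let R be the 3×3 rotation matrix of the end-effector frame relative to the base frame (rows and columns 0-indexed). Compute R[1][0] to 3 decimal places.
End-effector x-axis (col 0 of R) = (-0.7071,0.7071,0.0000)
R[1][0] = 0.7071

0.707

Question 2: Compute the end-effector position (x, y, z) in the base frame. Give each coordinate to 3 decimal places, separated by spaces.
1.294 4.123 -5.830

after link 1: o_1 = (1.4142, 1.4142, 1.0000)
after link 2: o_2 = (-1.0607, 0.3536, -3.3301)
after link 3: o_3 = (1.2941, 4.1225, -5.8301)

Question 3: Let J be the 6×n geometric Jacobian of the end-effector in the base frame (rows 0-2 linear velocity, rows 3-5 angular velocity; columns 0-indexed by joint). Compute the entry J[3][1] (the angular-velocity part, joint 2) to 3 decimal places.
-0.707

axis z_1 = (-0.7071,0.7071,0.0000); lever o_n−o_1 = (-0.1201,2.7083,-6.8301)
cross product → J_v[:, 1] = (-4.8296,-4.8296,-1.8301)
J_ω[:, 1] = z_1
entry J[3][1] = -0.7071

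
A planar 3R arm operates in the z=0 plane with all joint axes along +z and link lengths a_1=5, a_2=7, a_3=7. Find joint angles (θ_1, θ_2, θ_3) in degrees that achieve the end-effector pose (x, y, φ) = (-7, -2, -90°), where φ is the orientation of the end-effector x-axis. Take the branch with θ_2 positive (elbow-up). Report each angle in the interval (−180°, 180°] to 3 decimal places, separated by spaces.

wrist centre = target − a_3·(cos φ, sin φ) = (-7.0000, 5.0000)
cos θ_2 = (74.0000−5²−7²)/(2·5·7) = 0.0000; θ_2 = 90.0000° (elbow-up)
β = atan2(5.0000,-7.0000) = 144.4623°; ψ = atan2(7.0000,5.0000) = 54.4623°
θ_1 = β − ψ = 90.0000°
θ_3 = φ − θ_1 − θ_2 = 90.0000° (wrapped to (-180°,180°])

90.000 90.000 90.000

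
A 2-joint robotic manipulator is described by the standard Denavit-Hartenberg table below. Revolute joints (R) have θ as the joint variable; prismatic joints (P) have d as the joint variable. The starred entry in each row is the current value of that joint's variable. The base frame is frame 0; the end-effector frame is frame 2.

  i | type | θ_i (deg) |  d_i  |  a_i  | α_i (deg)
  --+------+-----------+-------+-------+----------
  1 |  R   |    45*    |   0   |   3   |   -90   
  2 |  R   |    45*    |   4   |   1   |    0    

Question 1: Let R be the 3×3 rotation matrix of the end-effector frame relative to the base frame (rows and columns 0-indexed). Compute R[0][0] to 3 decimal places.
0.500

End-effector x-axis (col 0 of R) = (0.5000,0.5000,-0.7071)
R[0][0] = 0.5000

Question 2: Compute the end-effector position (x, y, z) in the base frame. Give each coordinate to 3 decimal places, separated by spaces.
after link 1: o_1 = (2.1213, 2.1213, 0.0000)
after link 2: o_2 = (-0.2071, 5.4497, -0.7071)

-0.207 5.450 -0.707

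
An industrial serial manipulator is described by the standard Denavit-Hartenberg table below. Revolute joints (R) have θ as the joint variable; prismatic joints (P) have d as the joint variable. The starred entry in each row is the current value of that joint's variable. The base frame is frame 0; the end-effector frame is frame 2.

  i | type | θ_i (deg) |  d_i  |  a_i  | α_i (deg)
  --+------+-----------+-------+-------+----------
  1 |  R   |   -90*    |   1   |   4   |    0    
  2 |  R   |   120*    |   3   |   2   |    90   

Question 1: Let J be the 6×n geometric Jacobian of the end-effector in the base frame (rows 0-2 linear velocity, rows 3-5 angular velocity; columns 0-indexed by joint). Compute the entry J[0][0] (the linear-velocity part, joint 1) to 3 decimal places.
axis z_0 = ẑ; lever o_n−o_0 = (1.7321,-3.0000,4.0000)
cross product → J_v[:, 0] = (3.0000,1.7321,-0.0000)
J_ω[:, 0] = z_0
entry J[0][0] = 3.0000

3.000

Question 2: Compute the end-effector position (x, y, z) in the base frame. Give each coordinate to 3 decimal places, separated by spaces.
1.732 -3.000 4.000

after link 1: o_1 = (0.0000, -4.0000, 1.0000)
after link 2: o_2 = (1.7321, -3.0000, 4.0000)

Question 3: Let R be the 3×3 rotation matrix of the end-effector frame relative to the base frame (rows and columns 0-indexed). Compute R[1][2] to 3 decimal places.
End-effector z-axis (col 2 of R) = (0.5000,-0.8660,0.0000)
R[1][2] = -0.8660

-0.866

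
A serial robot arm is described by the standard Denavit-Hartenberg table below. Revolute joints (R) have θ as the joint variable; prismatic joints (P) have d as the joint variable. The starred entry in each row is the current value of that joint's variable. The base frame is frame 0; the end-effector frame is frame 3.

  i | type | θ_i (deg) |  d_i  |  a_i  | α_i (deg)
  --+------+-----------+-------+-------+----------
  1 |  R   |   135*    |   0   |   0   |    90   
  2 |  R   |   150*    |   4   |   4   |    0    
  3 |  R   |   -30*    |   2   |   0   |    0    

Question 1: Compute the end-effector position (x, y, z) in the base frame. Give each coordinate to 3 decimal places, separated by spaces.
after link 1: o_1 = (0.0000, 0.0000, 0.0000)
after link 2: o_2 = (5.2779, 0.3789, 2.0000)
after link 3: o_3 = (6.6921, 1.7932, 2.0000)

6.692 1.793 2.000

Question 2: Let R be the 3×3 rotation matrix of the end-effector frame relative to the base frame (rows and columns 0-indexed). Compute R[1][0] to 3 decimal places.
-0.354

End-effector x-axis (col 0 of R) = (0.3536,-0.3536,0.8660)
R[1][0] = -0.3536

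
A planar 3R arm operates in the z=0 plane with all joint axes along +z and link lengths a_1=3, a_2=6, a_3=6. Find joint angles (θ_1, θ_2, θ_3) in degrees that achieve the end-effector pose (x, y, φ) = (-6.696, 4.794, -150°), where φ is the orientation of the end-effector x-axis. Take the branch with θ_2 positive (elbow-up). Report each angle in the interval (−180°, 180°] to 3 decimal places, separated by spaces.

wrist centre = target − a_3·(cos φ, sin φ) = (-1.4998, 7.7940)
cos θ_2 = (62.9960−3²−6²)/(2·3·6) = 0.4999; θ_2 = 60.0074° (elbow-up)
β = atan2(7.7940,-1.4998) = 100.8926°; ψ = atan2(5.1965,5.9993) = 40.8987°
θ_1 = β − ψ = 59.9940°
θ_3 = φ − θ_1 − θ_2 = 89.9987° (wrapped to (-180°,180°])

59.994 60.007 89.999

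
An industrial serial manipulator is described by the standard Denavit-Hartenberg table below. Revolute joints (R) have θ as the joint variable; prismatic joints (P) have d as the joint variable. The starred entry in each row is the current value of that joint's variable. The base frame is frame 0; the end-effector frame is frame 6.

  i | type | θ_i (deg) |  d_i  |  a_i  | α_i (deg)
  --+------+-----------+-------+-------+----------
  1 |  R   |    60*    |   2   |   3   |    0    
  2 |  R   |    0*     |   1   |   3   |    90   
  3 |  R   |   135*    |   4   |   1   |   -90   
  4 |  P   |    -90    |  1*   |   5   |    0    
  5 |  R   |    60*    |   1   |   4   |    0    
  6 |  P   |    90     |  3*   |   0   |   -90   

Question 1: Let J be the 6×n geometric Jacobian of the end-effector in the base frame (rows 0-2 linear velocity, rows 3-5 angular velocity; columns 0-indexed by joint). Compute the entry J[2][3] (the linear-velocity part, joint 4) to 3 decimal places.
prismatic axis z_3 = (-0.3536,-0.6124,-0.7071)
J_v[:, 3] = z_3; J_ω[:, 3] = (0,0,0)
entry J[2][3] = -0.7071

-0.707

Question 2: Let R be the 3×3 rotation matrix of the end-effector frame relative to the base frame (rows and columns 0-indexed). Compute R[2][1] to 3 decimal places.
End-effector y-axis (col 1 of R) = (0.3536,0.6124,0.7071)
R[2][1] = 0.7071

0.707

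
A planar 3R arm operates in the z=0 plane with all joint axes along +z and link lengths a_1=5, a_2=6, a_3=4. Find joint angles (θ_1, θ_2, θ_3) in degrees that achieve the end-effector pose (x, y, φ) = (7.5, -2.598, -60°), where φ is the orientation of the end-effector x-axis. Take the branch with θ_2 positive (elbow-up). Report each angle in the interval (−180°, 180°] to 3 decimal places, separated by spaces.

wrist centre = target − a_3·(cos φ, sin φ) = (5.5000, 0.8661)
cos θ_2 = (31.0001−5²−6²)/(2·5·6) = -0.5000; θ_2 = 119.9999° (elbow-up)
β = atan2(0.8661,5.5000) = 8.9491°; ψ = atan2(5.1962,2.0000) = 68.9482°
θ_1 = β − ψ = -59.9991°
θ_3 = φ − θ_1 − θ_2 = -120.0007° (wrapped to (-180°,180°])

-59.999 120.000 -120.001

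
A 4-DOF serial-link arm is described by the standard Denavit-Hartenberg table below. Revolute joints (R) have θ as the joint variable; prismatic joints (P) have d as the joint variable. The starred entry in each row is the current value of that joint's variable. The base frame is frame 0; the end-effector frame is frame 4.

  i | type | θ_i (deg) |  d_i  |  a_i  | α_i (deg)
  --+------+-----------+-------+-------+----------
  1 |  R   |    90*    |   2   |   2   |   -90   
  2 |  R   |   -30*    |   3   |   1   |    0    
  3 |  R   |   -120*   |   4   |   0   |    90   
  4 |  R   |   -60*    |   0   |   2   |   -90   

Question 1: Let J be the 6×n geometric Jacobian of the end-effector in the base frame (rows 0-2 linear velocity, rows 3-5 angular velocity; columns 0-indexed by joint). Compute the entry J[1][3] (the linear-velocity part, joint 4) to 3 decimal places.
-1.500

axis z_3 = (-0.0000,-0.5000,-0.8660); lever o_n−o_3 = (1.7321,-0.8660,0.5000)
cross product → J_v[:, 3] = (-1.0000,-1.5000,0.8660)
J_ω[:, 3] = z_3
entry J[1][3] = -1.5000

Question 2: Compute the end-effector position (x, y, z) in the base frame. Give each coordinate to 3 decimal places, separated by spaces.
after link 1: o_1 = (0.0000, 2.0000, 2.0000)
after link 2: o_2 = (-3.0000, 2.8660, 2.5000)
after link 3: o_3 = (-7.0000, 2.8660, 2.5000)
after link 4: o_4 = (-5.2679, 2.0000, 3.0000)

-5.268 2.000 3.000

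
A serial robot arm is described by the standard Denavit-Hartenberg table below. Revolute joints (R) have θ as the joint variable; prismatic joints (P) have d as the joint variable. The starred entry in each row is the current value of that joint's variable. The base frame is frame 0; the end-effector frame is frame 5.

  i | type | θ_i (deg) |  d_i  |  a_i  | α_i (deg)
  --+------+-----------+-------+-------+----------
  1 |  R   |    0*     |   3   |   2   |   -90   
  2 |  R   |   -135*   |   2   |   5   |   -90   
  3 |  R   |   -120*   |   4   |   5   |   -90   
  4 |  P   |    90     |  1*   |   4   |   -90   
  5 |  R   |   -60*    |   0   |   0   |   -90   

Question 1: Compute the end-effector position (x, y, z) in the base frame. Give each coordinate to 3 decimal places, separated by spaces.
-0.380 6.830 5.380

after link 1: o_1 = (2.0000, 0.0000, 3.0000)
after link 2: o_2 = (-1.5355, 2.0000, 6.5355)
after link 3: o_3 = (3.0607, 6.3301, 7.5962)
after link 4: o_4 = (-0.3801, 6.8301, 5.3801)
after link 5: o_5 = (-0.3801, 6.8301, 5.3801)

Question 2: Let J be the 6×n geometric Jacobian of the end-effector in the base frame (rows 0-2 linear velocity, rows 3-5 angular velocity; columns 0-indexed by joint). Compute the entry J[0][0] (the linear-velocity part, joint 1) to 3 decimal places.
axis z_0 = ẑ; lever o_n−o_0 = (-0.3801,6.8301,5.3801)
cross product → J_v[:, 0] = (-6.8301,-0.3801,0.0000)
J_ω[:, 0] = z_0
entry J[0][0] = -6.8301

-6.830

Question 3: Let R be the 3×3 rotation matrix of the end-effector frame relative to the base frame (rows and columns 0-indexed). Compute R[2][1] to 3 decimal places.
-0.354

End-effector y-axis (col 1 of R) = (0.3536,0.8660,-0.3536)
R[2][1] = -0.3536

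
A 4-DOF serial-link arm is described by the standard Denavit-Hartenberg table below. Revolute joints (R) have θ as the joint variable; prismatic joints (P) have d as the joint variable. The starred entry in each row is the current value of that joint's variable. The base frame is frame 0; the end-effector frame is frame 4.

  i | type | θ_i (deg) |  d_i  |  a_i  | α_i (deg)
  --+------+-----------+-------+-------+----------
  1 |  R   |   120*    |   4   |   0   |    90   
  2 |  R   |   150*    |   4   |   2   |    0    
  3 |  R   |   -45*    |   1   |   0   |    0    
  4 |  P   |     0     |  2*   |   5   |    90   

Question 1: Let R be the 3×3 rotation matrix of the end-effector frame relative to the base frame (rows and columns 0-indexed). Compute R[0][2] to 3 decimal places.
End-effector z-axis (col 2 of R) = (-0.4830,0.8365,0.2588)
R[0][2] = -0.4830

-0.483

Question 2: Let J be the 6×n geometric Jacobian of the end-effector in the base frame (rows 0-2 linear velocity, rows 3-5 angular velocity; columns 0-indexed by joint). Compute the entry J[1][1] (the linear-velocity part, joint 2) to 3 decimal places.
-5.049

axis z_1 = (0.8660,0.5000,0.0000); lever o_n−o_1 = (7.5753,0.8793,5.8296)
cross product → J_v[:, 1] = (2.9148,-5.0486,-3.0261)
J_ω[:, 1] = z_1
entry J[1][1] = -5.0486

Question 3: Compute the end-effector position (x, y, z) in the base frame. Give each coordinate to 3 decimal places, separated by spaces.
after link 1: o_1 = (0.0000, 0.0000, 4.0000)
after link 2: o_2 = (4.3301, 0.5000, 5.0000)
after link 3: o_3 = (5.1962, 1.0000, 5.0000)
after link 4: o_4 = (7.5753, 0.8793, 9.8296)

7.575 0.879 9.830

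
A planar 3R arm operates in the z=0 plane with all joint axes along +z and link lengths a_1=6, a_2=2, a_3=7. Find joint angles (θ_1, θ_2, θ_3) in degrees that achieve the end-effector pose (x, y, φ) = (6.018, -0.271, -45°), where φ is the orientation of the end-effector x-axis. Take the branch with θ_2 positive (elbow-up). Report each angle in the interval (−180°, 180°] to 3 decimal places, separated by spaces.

wrist centre = target − a_3·(cos φ, sin φ) = (1.0683, 4.6787)
cos θ_2 = (23.0318−6²−2²)/(2·6·2) = -0.7070; θ_2 = 134.9919° (elbow-up)
β = atan2(4.6787,1.0683) = 77.1387°; ψ = atan2(1.4144,4.5860) = 17.1409°
θ_1 = β − ψ = 59.9978°
θ_3 = φ − θ_1 − θ_2 = 120.0103° (wrapped to (-180°,180°])

59.998 134.992 120.010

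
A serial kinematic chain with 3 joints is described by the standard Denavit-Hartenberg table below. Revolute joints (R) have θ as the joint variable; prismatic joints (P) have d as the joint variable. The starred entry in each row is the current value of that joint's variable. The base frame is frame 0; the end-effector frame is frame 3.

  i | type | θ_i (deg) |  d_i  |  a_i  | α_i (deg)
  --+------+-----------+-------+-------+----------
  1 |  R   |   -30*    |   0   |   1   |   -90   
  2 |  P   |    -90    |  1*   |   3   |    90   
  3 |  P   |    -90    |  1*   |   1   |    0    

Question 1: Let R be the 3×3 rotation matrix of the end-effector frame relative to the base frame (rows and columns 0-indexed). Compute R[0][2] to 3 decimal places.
End-effector z-axis (col 2 of R) = (-0.8660,0.5000,0.0000)
R[0][2] = -0.8660

-0.866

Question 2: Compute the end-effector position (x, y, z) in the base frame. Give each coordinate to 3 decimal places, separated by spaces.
0.000 -0.000 3.000

after link 1: o_1 = (0.8660, -0.5000, 0.0000)
after link 2: o_2 = (1.3660, 0.3660, 3.0000)
after link 3: o_3 = (0.0000, -0.0000, 3.0000)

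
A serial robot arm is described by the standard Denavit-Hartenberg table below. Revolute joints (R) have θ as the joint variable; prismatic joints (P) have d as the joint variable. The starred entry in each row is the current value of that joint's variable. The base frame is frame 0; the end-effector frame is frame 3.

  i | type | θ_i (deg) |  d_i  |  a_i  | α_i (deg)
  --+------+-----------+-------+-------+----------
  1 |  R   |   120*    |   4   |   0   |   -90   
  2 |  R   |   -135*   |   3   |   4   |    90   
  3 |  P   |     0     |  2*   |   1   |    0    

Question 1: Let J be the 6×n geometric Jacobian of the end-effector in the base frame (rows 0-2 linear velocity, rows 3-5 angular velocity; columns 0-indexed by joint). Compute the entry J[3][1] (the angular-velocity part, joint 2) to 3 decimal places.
axis z_1 = (-0.8660,-0.5000,0.0000); lever o_n−o_1 = (-0.1232,-5.7866,2.1213)
cross product → J_v[:, 1] = (-1.0607,1.8371,4.9497)
J_ω[:, 1] = z_1
entry J[3][1] = -0.8660

-0.866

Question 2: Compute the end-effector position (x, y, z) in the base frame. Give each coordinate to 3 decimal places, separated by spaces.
after link 1: o_1 = (0.0000, 0.0000, 4.0000)
after link 2: o_2 = (-1.1839, -3.9495, 6.8284)
after link 3: o_3 = (-0.1232, -5.7866, 6.1213)

-0.123 -5.787 6.121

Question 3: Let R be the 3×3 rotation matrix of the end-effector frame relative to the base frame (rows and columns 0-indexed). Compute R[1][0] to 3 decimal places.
End-effector x-axis (col 0 of R) = (0.3536,-0.6124,0.7071)
R[1][0] = -0.6124

-0.612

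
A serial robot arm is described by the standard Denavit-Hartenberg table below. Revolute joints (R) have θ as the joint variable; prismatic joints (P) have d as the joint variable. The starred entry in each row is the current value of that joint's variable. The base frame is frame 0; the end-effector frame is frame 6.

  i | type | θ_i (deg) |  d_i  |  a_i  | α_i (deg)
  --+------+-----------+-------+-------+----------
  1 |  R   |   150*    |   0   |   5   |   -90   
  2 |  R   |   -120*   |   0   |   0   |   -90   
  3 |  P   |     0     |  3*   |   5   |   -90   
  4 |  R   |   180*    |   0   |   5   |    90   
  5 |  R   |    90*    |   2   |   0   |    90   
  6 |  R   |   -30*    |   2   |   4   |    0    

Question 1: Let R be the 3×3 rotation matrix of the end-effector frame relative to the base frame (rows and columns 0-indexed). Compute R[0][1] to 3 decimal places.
End-effector y-axis (col 1 of R) = (0.8995,0.0580,-0.4330)
R[0][1] = 0.8995

0.900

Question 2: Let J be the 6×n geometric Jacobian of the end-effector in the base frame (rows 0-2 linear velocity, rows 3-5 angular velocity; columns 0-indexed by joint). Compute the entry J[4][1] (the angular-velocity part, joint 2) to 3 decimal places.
-0.866

axis z_1 = (-0.5000,-0.8660,0.0000); lever o_n−o_1 = (-1.3840,4.7990,-0.2321)
cross product → J_v[:, 1] = (0.2010,-0.1160,-3.5981)
J_ω[:, 1] = z_1
entry J[4][1] = -0.8660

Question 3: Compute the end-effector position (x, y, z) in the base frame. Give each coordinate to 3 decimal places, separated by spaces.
after link 1: o_1 = (-4.3301, 2.5000, 0.0000)
after link 2: o_2 = (-4.3301, 2.5000, 0.0000)
after link 3: o_3 = (-4.4151, 2.5490, 5.8301)
after link 4: o_4 = (-6.5801, 3.7990, 1.5000)
after link 5: o_5 = (-5.0801, 2.9330, 0.5000)
after link 6: o_6 = (-5.7141, 7.2990, -0.2321)

-5.714 7.299 -0.232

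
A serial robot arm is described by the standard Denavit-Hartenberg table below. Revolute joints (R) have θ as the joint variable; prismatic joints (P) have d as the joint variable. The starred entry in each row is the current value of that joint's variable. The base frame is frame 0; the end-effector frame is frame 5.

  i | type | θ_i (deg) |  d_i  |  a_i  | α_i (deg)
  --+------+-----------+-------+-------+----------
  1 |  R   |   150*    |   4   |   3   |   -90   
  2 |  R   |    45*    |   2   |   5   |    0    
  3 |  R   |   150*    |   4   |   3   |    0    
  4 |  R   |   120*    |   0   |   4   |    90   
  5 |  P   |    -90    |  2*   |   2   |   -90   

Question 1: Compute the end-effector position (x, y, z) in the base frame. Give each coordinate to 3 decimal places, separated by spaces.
after link 1: o_1 = (-2.5981, 1.5000, 4.0000)
after link 2: o_2 = (-6.6599, 1.5357, 0.4645)
after link 3: o_3 = (-6.1504, -3.3773, 1.2409)
after link 4: o_4 = (-8.5999, -1.9631, 4.0694)
after link 5: o_5 = (-6.3751, -0.9381, 5.4836)

-6.375 -0.938 5.484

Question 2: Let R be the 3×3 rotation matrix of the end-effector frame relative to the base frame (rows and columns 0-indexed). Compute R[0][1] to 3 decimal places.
-0.612

End-effector y-axis (col 1 of R) = (-0.6124,0.3536,-0.7071)
R[0][1] = -0.6124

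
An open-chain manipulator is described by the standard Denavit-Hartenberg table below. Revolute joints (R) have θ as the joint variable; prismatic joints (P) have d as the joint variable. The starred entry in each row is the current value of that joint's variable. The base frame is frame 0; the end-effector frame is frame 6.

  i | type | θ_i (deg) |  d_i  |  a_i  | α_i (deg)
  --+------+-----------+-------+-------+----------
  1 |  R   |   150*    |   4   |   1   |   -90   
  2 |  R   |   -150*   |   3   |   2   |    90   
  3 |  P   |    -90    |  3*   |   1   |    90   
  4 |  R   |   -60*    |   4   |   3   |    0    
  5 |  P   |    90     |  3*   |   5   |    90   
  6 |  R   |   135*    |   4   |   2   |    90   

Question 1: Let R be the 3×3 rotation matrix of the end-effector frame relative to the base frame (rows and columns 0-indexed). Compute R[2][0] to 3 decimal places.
-0.047

End-effector x-axis (col 0 of R) = (-0.9896,-0.1358,-0.0474)
R[2][0] = -0.0474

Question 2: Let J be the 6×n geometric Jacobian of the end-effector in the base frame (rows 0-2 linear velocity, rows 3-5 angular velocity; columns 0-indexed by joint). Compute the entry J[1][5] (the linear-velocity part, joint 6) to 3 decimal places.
axis z_5 = (-0.1250,0.6495,0.7500); lever o_n−o_5 = (-2.4792,2.3266,2.9053)
cross product → J_v[:, 5] = (0.1421,-1.4963,1.3195)
J_ω[:, 5] = z_5
entry J[1][5] = -1.4963

-1.496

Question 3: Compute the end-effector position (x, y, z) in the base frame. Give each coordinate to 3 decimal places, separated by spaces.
after link 1: o_1 = (-0.8660, 0.5000, 4.0000)
after link 2: o_2 = (-0.8660, -2.9641, 5.0000)
after link 3: o_3 = (0.9330, -2.8481, 2.4019)
after link 4: o_4 = (-2.4420, 0.8325, 2.6519)
after link 5: o_5 = (-1.4444, 5.2566, -1.0131)
after link 6: o_6 = (-3.9236, 7.5831, 1.8921)

-3.924 7.583 1.892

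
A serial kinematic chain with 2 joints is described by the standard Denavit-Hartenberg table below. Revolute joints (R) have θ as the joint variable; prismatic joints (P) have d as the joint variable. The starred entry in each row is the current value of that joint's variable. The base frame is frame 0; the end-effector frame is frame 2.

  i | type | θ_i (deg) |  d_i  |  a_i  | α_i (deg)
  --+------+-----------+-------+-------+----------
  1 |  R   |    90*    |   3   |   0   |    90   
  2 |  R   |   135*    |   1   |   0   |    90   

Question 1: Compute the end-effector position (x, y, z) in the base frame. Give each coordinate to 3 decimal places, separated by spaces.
after link 1: o_1 = (0.0000, 0.0000, 3.0000)
after link 2: o_2 = (1.0000, -0.0000, 3.0000)

1.000 -0.000 3.000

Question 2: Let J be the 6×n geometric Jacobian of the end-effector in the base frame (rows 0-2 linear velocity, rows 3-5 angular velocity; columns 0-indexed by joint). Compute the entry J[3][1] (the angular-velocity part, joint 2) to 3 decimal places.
1.000

axis z_1 = (1.0000,-0.0000,0.0000); lever o_n−o_1 = (1.0000,-0.0000,0.0000)
cross product → J_v[:, 1] = (0.0000,0.0000,0.0000)
J_ω[:, 1] = z_1
entry J[3][1] = 1.0000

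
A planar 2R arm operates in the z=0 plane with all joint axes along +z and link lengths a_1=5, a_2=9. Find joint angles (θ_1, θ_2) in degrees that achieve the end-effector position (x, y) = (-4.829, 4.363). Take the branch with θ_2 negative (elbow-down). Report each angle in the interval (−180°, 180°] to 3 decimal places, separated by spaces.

cos θ_2 = (42.3550−5²−9²)/(2·5·9) = -0.7072; θ_2 = -135.0048° (elbow-down)
β = atan2(4.3630,-4.8290) = 137.9022°; ψ = atan2(-6.3634,-1.3645) = -102.1026°
θ_1 = β − ψ = 240.0048°

-119.995 -135.005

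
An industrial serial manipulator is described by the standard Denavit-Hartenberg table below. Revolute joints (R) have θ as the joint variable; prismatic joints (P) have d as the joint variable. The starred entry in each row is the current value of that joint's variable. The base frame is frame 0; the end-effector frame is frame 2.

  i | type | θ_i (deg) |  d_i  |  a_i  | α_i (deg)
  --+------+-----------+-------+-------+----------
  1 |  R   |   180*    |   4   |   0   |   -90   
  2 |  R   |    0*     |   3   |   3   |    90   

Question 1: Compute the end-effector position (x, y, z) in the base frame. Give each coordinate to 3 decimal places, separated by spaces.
after link 1: o_1 = (0.0000, 0.0000, 4.0000)
after link 2: o_2 = (-3.0000, -3.0000, 4.0000)

-3.000 -3.000 4.000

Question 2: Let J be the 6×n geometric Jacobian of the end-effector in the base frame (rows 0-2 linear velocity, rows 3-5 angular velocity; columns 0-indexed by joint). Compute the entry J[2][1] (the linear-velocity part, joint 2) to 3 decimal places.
-3.000

axis z_1 = (-0.0000,-1.0000,0.0000); lever o_n−o_1 = (-3.0000,-3.0000,0.0000)
cross product → J_v[:, 1] = (0.0000,-0.0000,-3.0000)
J_ω[:, 1] = z_1
entry J[2][1] = -3.0000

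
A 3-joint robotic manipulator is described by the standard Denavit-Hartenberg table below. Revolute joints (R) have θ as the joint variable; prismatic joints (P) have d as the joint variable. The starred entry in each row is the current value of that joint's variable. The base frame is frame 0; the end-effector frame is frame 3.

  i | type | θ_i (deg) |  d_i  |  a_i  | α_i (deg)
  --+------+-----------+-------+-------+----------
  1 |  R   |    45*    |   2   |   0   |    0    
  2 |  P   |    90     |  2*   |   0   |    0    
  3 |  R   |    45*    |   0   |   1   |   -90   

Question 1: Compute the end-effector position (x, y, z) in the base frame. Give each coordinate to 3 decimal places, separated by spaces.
after link 1: o_1 = (0.0000, 0.0000, 2.0000)
after link 2: o_2 = (0.0000, 0.0000, 4.0000)
after link 3: o_3 = (-1.0000, 0.0000, 4.0000)

-1.000 0.000 4.000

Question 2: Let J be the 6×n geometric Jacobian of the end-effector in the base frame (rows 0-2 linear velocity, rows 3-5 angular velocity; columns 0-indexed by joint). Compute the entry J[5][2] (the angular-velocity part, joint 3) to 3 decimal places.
axis z_2 = (0.0000,0.0000,1.0000); lever o_n−o_2 = (-1.0000,0.0000,0.0000)
cross product → J_v[:, 2] = (-0.0000,-1.0000,0.0000)
J_ω[:, 2] = z_2
entry J[5][2] = 1.0000

1.000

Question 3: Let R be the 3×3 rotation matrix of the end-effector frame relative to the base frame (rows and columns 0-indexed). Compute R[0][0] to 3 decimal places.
End-effector x-axis (col 0 of R) = (-1.0000,0.0000,0.0000)
R[0][0] = -1.0000

-1.000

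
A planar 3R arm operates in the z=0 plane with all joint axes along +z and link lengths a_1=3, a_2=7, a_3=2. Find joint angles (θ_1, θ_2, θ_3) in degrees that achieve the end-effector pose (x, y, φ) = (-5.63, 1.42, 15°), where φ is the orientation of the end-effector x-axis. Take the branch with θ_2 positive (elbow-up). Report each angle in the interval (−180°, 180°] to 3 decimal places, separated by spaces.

wrist centre = target − a_3·(cos φ, sin φ) = (-7.5619, 0.9024)
cos θ_2 = (57.9959−3²−7²)/(2·3·7) = -0.0001; θ_2 = 90.0057° (elbow-up)
β = atan2(0.9024,-7.5619) = 173.1950°; ψ = atan2(7.0000,2.9993) = 66.8062°
θ_1 = β − ψ = 106.3888°
θ_3 = φ − θ_1 − θ_2 = 178.6055° (wrapped to (-180°,180°])

106.389 90.006 178.606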